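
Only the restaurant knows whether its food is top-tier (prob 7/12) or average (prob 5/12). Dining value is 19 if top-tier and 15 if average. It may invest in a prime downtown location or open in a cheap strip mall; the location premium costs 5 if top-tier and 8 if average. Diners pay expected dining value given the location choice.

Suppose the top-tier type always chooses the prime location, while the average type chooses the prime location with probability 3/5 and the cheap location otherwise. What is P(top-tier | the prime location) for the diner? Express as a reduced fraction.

7/10

P(the prime location) = (7/12)·1 + (5/12)·(3/5) = 5/6.
By Bayes' rule, P(top-tier | the prime location) = (7/12) / (5/6) = 7/10.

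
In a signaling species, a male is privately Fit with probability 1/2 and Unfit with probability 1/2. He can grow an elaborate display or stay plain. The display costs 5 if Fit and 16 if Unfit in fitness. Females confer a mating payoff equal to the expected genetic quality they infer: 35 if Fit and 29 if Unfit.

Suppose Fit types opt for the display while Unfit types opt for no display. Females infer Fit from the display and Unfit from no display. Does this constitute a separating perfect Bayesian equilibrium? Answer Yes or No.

Under these beliefs, the display earns mating payoff 35 and no display earns mating payoff 29.
Fit: the display nets 35 − 5 = 30; no display nets 29. Fit prefers the display.
Unfit: the display nets 35 − 16 = 19; no display nets 29. Unfit prefers no display.
Neither type deviates, so the separating profile is an equilibrium.

Yes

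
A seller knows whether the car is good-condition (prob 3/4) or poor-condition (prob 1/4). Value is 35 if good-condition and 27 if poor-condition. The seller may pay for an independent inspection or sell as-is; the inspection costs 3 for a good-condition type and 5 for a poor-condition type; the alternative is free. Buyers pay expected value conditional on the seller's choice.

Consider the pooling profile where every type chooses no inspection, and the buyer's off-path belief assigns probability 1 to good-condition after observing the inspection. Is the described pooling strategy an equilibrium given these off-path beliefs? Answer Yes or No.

On path, the buyer holds the prior and pays 3/4·35 + 1/4·27 = 33. Off path (the inspection), believing good-condition, it pays 35.
good-condition: no inspection nets 33; the inspection nets 35 − 3 = 32. good-condition stays.
poor-condition: no inspection nets 33; the inspection nets 35 − 5 = 30. poor-condition stays.
No type deviates, so pooling is sustained.

Yes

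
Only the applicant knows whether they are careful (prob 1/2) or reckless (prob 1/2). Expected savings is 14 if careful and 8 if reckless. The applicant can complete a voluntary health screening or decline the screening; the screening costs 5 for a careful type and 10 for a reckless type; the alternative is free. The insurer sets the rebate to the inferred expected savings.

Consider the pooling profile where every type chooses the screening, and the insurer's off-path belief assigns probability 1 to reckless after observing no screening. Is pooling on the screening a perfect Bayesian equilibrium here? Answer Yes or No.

No

On path, the insurer holds the prior and pays 1/2·14 + 1/2·8 = 11. Off path (no screening), believing reckless, it pays 8.
careful: the screening nets 11 − 5 = 6; no screening nets 8. careful would deviate.
reckless: the screening nets 11 − 10 = 1; no screening nets 8. reckless would deviate.
A type deviates, so pooling fails.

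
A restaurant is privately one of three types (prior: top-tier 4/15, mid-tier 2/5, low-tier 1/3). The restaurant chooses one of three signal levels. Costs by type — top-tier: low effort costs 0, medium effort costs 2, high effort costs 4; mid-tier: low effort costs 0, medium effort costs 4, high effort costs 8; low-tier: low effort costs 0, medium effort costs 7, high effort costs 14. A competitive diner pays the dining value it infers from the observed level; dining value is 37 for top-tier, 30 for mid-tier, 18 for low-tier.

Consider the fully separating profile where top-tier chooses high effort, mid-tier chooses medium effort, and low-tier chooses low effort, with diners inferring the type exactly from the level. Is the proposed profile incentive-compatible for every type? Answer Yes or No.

Separating price premiums: high effort → 37, medium effort → 30, low effort → 18.
top-tier (assigned high effort): low effort: 18 − 0 = 18; medium effort: 30 − 2 = 28; high effort: 37 − 4 = 33. top-tier stays.
mid-tier (assigned medium effort): low effort: 18 − 0 = 18; medium effort: 30 − 4 = 26; high effort: 37 − 8 = 29. mid-tier prefers high effort.
low-tier (assigned low effort): low effort: 18 − 0 = 18; medium effort: 30 − 7 = 23; high effort: 37 − 14 = 23. low-tier prefers medium effort.
At least one type deviates; the separating profile fails.

No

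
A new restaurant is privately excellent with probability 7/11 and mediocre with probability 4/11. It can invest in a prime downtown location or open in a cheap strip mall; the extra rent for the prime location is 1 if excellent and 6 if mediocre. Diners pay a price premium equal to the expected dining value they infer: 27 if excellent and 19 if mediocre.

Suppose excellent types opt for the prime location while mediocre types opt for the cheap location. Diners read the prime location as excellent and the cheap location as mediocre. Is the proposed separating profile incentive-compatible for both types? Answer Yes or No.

Under these beliefs, the prime location earns price premium 27 and the cheap location earns price premium 19.
excellent: the prime location nets 27 − 1 = 26; the cheap location nets 19. excellent prefers the prime location.
mediocre: the prime location nets 27 − 6 = 21; the cheap location nets 19. mediocre would deviate to the prime location.
mediocre has a profitable deviation, so the profile is not an equilibrium.

No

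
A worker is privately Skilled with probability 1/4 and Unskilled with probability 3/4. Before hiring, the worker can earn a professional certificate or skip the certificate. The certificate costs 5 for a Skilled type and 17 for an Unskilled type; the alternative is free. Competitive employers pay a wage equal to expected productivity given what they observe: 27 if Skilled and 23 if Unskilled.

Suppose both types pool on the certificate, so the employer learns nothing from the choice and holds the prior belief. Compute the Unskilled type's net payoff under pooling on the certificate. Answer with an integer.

7

Pooled wage = 1/4·27 + 3/4·23 = 24.
Unskilled pays cost 17 for the certificate, so net payoff = 24 − 17 = 7.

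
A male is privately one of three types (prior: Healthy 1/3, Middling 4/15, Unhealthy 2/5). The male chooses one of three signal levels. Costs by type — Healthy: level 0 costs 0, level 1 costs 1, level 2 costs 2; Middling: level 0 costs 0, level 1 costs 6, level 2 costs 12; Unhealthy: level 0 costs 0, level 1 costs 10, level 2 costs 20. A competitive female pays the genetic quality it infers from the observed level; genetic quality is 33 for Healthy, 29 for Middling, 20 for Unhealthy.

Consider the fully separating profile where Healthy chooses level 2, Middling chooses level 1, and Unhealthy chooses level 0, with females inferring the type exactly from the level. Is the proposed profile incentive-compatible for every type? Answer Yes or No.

Separating mating payoffs: level 2 → 33, level 1 → 29, level 0 → 20.
Healthy (assigned level 2): level 0: 20 − 0 = 20; level 1: 29 − 1 = 28; level 2: 33 − 2 = 31. Healthy stays.
Middling (assigned level 1): level 0: 20 − 0 = 20; level 1: 29 − 6 = 23; level 2: 33 − 12 = 21. Middling stays.
Unhealthy (assigned level 0): level 0: 20 − 0 = 20; level 1: 29 − 10 = 19; level 2: 33 − 20 = 13. Unhealthy stays.
Every type prefers its assigned level; separation holds.

Yes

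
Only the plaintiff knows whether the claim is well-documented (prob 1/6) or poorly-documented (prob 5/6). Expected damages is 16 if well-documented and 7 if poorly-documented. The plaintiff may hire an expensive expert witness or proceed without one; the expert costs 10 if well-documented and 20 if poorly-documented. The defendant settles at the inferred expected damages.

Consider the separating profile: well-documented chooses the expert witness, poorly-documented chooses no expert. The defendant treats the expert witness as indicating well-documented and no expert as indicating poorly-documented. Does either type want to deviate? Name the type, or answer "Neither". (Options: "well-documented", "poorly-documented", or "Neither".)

well-documented

The expert witness pays 16; no expert pays 7.
well-documented: assigned the expert witness, nets 16 − 10 = 6; deviating to no expert nets 7.
poorly-documented: assigned no expert, nets 7; deviating to the expert witness nets 16 − 20 = -4.
The well-documented type gains 1 by deviating.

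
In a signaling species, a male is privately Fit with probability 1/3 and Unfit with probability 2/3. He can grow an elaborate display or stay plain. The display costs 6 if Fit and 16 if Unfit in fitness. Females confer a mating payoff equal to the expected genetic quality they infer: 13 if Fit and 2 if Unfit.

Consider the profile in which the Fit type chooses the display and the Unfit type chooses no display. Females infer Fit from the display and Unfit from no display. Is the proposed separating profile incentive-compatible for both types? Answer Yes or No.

Yes

Under these beliefs, the display earns mating payoff 13 and no display earns mating payoff 2.
Fit: the display nets 13 − 6 = 7; no display nets 2. Fit prefers the display.
Unfit: the display nets 13 − 16 = -3; no display nets 2. Unfit prefers no display.
Neither type deviates, so the separating profile is an equilibrium.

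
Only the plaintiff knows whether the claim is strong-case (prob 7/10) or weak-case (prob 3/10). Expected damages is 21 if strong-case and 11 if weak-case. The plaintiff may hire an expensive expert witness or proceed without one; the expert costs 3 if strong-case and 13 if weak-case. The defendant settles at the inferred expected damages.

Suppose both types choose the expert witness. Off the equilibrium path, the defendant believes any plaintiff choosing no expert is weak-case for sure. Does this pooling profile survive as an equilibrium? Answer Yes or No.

No

On path, the defendant holds the prior and pays 7/10·21 + 3/10·11 = 18. Off path (no expert), believing weak-case, it pays 11.
strong-case: the expert witness nets 18 − 3 = 15; no expert nets 11. strong-case stays.
weak-case: the expert witness nets 18 − 13 = 5; no expert nets 11. weak-case would deviate.
A type deviates, so pooling fails.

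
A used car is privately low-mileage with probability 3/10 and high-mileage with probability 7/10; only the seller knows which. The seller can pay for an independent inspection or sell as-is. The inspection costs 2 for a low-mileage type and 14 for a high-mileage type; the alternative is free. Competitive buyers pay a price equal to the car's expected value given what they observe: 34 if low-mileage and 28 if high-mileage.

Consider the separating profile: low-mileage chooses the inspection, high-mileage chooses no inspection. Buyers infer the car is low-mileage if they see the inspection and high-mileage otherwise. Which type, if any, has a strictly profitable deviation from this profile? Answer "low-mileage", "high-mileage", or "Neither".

Neither

The inspection pays 34; no inspection pays 28.
low-mileage: assigned the inspection, nets 34 − 2 = 32; deviating to no inspection nets 28.
high-mileage: assigned no inspection, nets 28; deviating to the inspection nets 34 − 14 = 20.
Both types strictly prefer their assigned action; no profitable deviation.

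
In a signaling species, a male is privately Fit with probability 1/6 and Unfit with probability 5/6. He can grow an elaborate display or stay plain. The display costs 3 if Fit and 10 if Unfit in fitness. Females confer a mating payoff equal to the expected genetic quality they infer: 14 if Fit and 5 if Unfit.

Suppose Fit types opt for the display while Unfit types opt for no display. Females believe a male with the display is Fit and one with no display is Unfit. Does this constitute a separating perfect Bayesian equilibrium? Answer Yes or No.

Yes

Under these beliefs, the display earns mating payoff 14 and no display earns mating payoff 5.
Fit: the display nets 14 − 3 = 11; no display nets 5. Fit prefers the display.
Unfit: the display nets 14 − 10 = 4; no display nets 5. Unfit prefers no display.
Neither type deviates, so the separating profile is an equilibrium.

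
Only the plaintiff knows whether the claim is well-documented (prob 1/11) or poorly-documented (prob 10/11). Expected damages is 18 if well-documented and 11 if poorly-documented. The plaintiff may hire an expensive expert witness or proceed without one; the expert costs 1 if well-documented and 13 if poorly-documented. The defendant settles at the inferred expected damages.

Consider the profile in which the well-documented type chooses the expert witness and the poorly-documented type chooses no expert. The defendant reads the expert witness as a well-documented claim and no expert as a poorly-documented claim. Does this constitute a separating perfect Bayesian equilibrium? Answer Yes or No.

Under these beliefs, the expert witness earns settlement 18 and no expert earns settlement 11.
well-documented: the expert witness nets 18 − 1 = 17; no expert nets 11. well-documented prefers the expert witness.
poorly-documented: the expert witness nets 18 − 13 = 5; no expert nets 11. poorly-documented prefers no expert.
Neither type deviates, so the separating profile is an equilibrium.

Yes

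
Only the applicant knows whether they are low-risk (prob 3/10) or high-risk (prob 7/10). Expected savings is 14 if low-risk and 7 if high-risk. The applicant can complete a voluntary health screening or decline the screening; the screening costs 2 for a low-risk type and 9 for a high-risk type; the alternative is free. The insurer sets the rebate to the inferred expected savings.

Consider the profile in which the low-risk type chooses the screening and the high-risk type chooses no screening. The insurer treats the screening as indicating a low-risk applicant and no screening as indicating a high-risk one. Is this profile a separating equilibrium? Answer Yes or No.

Yes

Under these beliefs, the screening earns rebate 14 and no screening earns rebate 7.
low-risk: the screening nets 14 − 2 = 12; no screening nets 7. low-risk prefers the screening.
high-risk: the screening nets 14 − 9 = 5; no screening nets 7. high-risk prefers no screening.
Neither type deviates, so the separating profile is an equilibrium.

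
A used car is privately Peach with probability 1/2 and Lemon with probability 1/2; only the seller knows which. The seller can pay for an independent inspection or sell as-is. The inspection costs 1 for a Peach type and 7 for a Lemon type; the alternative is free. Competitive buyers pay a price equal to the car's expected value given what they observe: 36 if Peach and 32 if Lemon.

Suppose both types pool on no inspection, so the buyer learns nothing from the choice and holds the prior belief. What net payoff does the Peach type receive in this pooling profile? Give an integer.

34

Pooled price = 1/2·36 + 1/2·32 = 34.
Peach pays no cost for no inspection, so net payoff = 34.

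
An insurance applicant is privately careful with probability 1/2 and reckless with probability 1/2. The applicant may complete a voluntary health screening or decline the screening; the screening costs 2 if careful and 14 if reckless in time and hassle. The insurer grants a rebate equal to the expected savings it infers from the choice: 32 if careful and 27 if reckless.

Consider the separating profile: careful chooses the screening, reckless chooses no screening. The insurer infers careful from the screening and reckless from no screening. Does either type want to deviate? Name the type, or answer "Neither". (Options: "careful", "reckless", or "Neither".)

The screening pays 32; no screening pays 27.
careful: assigned the screening, nets 32 − 2 = 30; deviating to no screening nets 27.
reckless: assigned no screening, nets 27; deviating to the screening nets 32 − 14 = 18.
Both types strictly prefer their assigned action; no profitable deviation.

Neither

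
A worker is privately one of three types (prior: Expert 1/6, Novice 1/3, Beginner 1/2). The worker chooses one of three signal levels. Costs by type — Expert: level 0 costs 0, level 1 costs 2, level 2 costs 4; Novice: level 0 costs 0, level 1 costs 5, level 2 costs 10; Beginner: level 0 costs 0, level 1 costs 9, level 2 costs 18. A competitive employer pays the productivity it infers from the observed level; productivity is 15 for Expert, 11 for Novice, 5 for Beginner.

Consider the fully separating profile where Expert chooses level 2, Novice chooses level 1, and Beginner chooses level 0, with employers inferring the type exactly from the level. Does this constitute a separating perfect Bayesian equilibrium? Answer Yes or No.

Separating wages: level 2 → 15, level 1 → 11, level 0 → 5.
Expert (assigned level 2): level 0: 5 − 0 = 5; level 1: 11 − 2 = 9; level 2: 15 − 4 = 11. Expert stays.
Novice (assigned level 1): level 0: 5 − 0 = 5; level 1: 11 − 5 = 6; level 2: 15 − 10 = 5. Novice stays.
Beginner (assigned level 0): level 0: 5 − 0 = 5; level 1: 11 − 9 = 2; level 2: 15 − 18 = -3. Beginner stays.
Every type prefers its assigned level; separation holds.

Yes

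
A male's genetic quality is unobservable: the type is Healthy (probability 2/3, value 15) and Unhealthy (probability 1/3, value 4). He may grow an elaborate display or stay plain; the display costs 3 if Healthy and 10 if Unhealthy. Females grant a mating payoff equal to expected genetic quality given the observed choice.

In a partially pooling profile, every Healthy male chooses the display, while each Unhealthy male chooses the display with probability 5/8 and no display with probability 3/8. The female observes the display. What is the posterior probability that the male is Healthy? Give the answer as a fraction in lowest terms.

P(the display) = (2/3)·1 + (1/3)·(5/8) = 7/8.
By Bayes' rule, P(Healthy | the display) = (2/3) / (7/8) = 16/21.

16/21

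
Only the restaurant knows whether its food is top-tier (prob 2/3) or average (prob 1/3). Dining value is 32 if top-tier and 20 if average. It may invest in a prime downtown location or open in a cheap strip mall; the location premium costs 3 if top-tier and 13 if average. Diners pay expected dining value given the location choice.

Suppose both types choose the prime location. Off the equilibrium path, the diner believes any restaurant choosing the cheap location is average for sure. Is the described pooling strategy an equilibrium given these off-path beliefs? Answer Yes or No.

No

On path, the diner holds the prior and pays 2/3·32 + 1/3·20 = 28. Off path (the cheap location), believing average, it pays 20.
top-tier: the prime location nets 28 − 3 = 25; the cheap location nets 20. top-tier stays.
average: the prime location nets 28 − 13 = 15; the cheap location nets 20. average would deviate.
A type deviates, so pooling fails.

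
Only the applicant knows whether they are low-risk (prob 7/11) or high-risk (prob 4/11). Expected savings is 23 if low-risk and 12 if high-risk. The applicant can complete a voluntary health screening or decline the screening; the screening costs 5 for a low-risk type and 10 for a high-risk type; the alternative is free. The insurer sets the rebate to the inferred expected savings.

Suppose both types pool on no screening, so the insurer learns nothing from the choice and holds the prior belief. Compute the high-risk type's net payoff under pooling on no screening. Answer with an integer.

Pooled rebate = 7/11·23 + 4/11·12 = 19.
high-risk pays no cost for no screening, so net payoff = 19.

19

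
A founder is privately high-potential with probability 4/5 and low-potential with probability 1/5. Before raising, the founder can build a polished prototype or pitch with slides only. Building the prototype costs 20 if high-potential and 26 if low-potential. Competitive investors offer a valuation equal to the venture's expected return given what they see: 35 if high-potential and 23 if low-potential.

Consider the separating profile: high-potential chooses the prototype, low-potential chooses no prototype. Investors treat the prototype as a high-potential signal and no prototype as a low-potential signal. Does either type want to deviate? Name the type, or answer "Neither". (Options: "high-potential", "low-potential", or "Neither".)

high-potential

The prototype pays 35; no prototype pays 23.
high-potential: assigned the prototype, nets 35 − 20 = 15; deviating to no prototype nets 23.
low-potential: assigned no prototype, nets 23; deviating to the prototype nets 35 − 26 = 9.
The high-potential type gains 8 by deviating.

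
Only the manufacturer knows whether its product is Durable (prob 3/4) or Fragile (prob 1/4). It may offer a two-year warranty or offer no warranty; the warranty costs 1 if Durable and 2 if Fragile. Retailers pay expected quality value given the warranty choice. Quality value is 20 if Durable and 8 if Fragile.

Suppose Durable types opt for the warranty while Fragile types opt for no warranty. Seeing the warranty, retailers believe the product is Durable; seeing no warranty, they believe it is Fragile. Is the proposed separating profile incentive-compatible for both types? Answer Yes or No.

No

Under these beliefs, the warranty earns price 20 and no warranty earns price 8.
Durable: the warranty nets 20 − 1 = 19; no warranty nets 8. Durable prefers the warranty.
Fragile: the warranty nets 20 − 2 = 18; no warranty nets 8. Fragile would deviate to the warranty.
Fragile has a profitable deviation, so the profile is not an equilibrium.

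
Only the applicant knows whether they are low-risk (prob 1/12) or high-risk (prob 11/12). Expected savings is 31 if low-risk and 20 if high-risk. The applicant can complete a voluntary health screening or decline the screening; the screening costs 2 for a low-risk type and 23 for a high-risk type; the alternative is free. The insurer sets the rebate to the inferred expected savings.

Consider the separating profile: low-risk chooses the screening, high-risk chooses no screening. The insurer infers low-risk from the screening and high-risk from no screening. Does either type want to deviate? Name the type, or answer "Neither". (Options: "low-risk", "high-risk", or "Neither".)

Neither

The screening pays 31; no screening pays 20.
low-risk: assigned the screening, nets 31 − 2 = 29; deviating to no screening nets 20.
high-risk: assigned no screening, nets 20; deviating to the screening nets 31 − 23 = 8.
Both types strictly prefer their assigned action; no profitable deviation.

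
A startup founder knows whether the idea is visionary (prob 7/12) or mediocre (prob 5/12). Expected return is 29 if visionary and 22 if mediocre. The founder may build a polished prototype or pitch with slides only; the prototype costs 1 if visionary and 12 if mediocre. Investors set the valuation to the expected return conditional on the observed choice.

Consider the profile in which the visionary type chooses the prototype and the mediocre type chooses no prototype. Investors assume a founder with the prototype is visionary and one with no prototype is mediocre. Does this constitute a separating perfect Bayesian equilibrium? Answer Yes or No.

Yes

Under these beliefs, the prototype earns valuation 29 and no prototype earns valuation 22.
visionary: the prototype nets 29 − 1 = 28; no prototype nets 22. visionary prefers the prototype.
mediocre: the prototype nets 29 − 12 = 17; no prototype nets 22. mediocre prefers no prototype.
Neither type deviates, so the separating profile is an equilibrium.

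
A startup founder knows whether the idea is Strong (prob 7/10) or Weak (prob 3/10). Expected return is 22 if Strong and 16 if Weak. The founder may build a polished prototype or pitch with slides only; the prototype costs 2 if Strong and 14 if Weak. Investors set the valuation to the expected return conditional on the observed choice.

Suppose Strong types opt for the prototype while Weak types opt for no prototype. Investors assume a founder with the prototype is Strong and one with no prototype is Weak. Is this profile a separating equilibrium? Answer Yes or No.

Yes

Under these beliefs, the prototype earns valuation 22 and no prototype earns valuation 16.
Strong: the prototype nets 22 − 2 = 20; no prototype nets 16. Strong prefers the prototype.
Weak: the prototype nets 22 − 14 = 8; no prototype nets 16. Weak prefers no prototype.
Neither type deviates, so the separating profile is an equilibrium.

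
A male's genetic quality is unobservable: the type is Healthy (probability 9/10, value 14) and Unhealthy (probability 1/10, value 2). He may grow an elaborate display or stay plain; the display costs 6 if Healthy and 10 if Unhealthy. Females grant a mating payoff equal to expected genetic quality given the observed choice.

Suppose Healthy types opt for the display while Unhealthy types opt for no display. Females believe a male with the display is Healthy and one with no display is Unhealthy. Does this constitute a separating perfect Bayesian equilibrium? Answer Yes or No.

Under these beliefs, the display earns mating payoff 14 and no display earns mating payoff 2.
Healthy: the display nets 14 − 6 = 8; no display nets 2. Healthy prefers the display.
Unhealthy: the display nets 14 − 10 = 4; no display nets 2. Unhealthy would deviate to the display.
Unhealthy has a profitable deviation, so the profile is not an equilibrium.

No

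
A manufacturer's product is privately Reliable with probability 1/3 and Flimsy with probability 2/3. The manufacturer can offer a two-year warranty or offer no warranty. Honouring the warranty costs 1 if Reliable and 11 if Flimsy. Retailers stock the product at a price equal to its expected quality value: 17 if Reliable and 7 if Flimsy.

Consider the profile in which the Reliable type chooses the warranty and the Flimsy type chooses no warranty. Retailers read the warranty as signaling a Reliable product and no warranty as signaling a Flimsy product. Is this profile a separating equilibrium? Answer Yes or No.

Under these beliefs, the warranty earns price 17 and no warranty earns price 7.
Reliable: the warranty nets 17 − 1 = 16; no warranty nets 7. Reliable prefers the warranty.
Flimsy: the warranty nets 17 − 11 = 6; no warranty nets 7. Flimsy prefers no warranty.
Neither type deviates, so the separating profile is an equilibrium.

Yes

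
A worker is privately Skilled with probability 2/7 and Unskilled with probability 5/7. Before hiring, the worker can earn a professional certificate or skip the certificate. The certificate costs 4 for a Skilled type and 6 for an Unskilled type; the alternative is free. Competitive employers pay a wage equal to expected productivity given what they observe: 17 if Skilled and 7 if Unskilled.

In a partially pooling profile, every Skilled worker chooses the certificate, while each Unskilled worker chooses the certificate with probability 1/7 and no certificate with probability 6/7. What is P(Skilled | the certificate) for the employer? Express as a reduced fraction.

14/19

P(the certificate) = (2/7)·1 + (5/7)·(1/7) = 19/49.
By Bayes' rule, P(Skilled | the certificate) = (2/7) / (19/49) = 14/19.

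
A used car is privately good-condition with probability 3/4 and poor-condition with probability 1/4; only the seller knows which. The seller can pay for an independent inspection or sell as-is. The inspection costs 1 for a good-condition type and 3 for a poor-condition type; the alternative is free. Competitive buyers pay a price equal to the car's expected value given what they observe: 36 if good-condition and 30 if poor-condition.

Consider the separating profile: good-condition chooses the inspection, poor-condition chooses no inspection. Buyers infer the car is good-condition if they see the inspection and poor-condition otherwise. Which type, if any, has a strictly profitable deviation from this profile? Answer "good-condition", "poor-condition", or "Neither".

poor-condition

The inspection pays 36; no inspection pays 30.
good-condition: assigned the inspection, nets 36 − 1 = 35; deviating to no inspection nets 30.
poor-condition: assigned no inspection, nets 30; deviating to the inspection nets 36 − 3 = 33.
The poor-condition type gains 3 by deviating.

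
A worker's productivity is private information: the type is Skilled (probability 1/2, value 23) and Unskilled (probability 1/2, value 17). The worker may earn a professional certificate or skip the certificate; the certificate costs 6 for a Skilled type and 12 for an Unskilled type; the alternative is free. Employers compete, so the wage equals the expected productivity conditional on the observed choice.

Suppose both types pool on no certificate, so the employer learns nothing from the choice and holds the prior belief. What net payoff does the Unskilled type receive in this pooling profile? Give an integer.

20

Pooled wage = 1/2·23 + 1/2·17 = 20.
Unskilled pays no cost for no certificate, so net payoff = 20.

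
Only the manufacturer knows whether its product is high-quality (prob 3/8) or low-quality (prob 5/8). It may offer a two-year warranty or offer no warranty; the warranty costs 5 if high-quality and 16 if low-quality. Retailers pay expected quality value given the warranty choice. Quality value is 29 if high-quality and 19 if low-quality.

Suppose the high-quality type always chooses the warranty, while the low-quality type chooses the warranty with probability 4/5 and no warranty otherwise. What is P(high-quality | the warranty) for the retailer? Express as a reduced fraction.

P(the warranty) = (3/8)·1 + (5/8)·(4/5) = 7/8.
By Bayes' rule, P(high-quality | the warranty) = (3/8) / (7/8) = 3/7.

3/7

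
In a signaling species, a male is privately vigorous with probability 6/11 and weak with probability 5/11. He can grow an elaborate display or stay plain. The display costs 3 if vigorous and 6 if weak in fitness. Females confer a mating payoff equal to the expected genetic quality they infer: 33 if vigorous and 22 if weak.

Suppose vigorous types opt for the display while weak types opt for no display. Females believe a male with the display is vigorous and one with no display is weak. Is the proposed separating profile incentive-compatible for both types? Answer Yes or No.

No

Under these beliefs, the display earns mating payoff 33 and no display earns mating payoff 22.
vigorous: the display nets 33 − 3 = 30; no display nets 22. vigorous prefers the display.
weak: the display nets 33 − 6 = 27; no display nets 22. weak would deviate to the display.
weak has a profitable deviation, so the profile is not an equilibrium.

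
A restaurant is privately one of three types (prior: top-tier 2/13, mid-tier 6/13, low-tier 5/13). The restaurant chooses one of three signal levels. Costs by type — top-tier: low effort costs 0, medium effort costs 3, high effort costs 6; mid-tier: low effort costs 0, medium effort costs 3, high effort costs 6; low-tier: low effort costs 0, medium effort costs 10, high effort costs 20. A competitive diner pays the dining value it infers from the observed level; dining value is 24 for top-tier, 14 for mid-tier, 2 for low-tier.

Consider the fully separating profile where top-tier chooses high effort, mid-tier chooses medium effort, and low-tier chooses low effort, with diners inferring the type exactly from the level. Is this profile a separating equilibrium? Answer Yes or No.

Separating price premiums: high effort → 24, medium effort → 14, low effort → 2.
top-tier (assigned high effort): low effort: 2 − 0 = 2; medium effort: 14 − 3 = 11; high effort: 24 − 6 = 18. top-tier stays.
mid-tier (assigned medium effort): low effort: 2 − 0 = 2; medium effort: 14 − 3 = 11; high effort: 24 − 6 = 18. mid-tier prefers high effort.
low-tier (assigned low effort): low effort: 2 − 0 = 2; medium effort: 14 − 10 = 4; high effort: 24 − 20 = 4. low-tier prefers medium effort.
At least one type deviates; the separating profile fails.

No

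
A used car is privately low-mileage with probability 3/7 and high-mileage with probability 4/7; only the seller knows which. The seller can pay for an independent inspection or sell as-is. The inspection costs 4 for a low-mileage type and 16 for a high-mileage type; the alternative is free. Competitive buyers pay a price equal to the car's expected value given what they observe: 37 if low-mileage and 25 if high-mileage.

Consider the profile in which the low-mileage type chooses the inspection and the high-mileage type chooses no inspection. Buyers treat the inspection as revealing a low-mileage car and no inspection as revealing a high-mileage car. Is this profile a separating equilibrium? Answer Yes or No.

Yes

Under these beliefs, the inspection earns price 37 and no inspection earns price 25.
low-mileage: the inspection nets 37 − 4 = 33; no inspection nets 25. low-mileage prefers the inspection.
high-mileage: the inspection nets 37 − 16 = 21; no inspection nets 25. high-mileage prefers no inspection.
Neither type deviates, so the separating profile is an equilibrium.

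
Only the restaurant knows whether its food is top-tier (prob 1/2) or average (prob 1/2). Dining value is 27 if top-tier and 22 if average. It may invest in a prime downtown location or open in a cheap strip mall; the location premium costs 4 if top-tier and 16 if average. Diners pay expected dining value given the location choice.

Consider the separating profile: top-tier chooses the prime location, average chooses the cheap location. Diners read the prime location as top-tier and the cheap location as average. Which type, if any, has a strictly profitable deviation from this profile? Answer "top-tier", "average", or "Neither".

Neither

The prime location pays 27; the cheap location pays 22.
top-tier: assigned the prime location, nets 27 − 4 = 23; deviating to the cheap location nets 22.
average: assigned the cheap location, nets 22; deviating to the prime location nets 27 − 16 = 11.
Both types strictly prefer their assigned action; no profitable deviation.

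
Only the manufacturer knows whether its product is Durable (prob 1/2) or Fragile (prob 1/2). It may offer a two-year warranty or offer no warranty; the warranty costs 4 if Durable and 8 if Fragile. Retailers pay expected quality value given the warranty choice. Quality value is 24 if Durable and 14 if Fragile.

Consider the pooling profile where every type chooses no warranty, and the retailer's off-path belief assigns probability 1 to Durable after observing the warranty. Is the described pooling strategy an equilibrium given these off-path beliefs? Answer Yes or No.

On path, the retailer holds the prior and pays 1/2·24 + 1/2·14 = 19. Off path (the warranty), believing Durable, it pays 24.
Durable: no warranty nets 19; the warranty nets 24 − 4 = 20. Durable would deviate.
Fragile: no warranty nets 19; the warranty nets 24 − 8 = 16. Fragile stays.
A type deviates, so pooling fails.

No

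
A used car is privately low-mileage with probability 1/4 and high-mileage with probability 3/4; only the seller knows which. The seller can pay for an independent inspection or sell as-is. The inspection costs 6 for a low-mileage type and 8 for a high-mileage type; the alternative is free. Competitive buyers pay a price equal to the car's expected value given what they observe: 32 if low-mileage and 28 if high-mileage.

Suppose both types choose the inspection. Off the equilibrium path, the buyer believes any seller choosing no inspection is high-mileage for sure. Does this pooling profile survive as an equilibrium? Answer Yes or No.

On path, the buyer holds the prior and pays 1/4·32 + 3/4·28 = 29. Off path (no inspection), believing high-mileage, it pays 28.
low-mileage: the inspection nets 29 − 6 = 23; no inspection nets 28. low-mileage would deviate.
high-mileage: the inspection nets 29 − 8 = 21; no inspection nets 28. high-mileage would deviate.
A type deviates, so pooling fails.

No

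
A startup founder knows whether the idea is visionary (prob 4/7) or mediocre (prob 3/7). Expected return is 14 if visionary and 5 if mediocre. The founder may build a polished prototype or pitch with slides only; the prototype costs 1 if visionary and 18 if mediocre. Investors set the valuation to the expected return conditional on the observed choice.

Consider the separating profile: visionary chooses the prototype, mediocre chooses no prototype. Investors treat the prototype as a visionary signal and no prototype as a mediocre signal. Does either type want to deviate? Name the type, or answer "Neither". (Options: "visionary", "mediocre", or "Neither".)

The prototype pays 14; no prototype pays 5.
visionary: assigned the prototype, nets 14 − 1 = 13; deviating to no prototype nets 5.
mediocre: assigned no prototype, nets 5; deviating to the prototype nets 14 − 18 = -4.
Both types strictly prefer their assigned action; no profitable deviation.

Neither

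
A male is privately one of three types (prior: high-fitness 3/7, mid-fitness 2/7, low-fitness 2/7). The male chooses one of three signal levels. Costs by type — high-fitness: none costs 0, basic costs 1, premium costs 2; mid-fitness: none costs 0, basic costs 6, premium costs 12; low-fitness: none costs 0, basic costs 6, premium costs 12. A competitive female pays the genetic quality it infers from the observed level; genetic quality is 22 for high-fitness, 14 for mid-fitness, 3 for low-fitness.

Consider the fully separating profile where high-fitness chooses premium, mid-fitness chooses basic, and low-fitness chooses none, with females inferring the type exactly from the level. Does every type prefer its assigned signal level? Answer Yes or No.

No

Separating mating payoffs: premium → 22, basic → 14, none → 3.
high-fitness (assigned premium): none: 3 − 0 = 3; basic: 14 − 1 = 13; premium: 22 − 2 = 20. high-fitness stays.
mid-fitness (assigned basic): none: 3 − 0 = 3; basic: 14 − 6 = 8; premium: 22 − 12 = 10. mid-fitness prefers premium.
low-fitness (assigned none): none: 3 − 0 = 3; basic: 14 − 6 = 8; premium: 22 − 12 = 10. low-fitness prefers premium.
At least one type deviates; the separating profile fails.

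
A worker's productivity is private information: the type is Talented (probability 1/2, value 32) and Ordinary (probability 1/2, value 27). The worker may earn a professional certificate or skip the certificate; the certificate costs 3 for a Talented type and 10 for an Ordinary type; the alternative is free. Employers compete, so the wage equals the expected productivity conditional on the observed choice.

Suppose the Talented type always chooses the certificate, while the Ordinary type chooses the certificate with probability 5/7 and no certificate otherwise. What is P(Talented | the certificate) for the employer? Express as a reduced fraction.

7/12

P(the certificate) = (1/2)·1 + (1/2)·(5/7) = 6/7.
By Bayes' rule, P(Talented | the certificate) = (1/2) / (6/7) = 7/12.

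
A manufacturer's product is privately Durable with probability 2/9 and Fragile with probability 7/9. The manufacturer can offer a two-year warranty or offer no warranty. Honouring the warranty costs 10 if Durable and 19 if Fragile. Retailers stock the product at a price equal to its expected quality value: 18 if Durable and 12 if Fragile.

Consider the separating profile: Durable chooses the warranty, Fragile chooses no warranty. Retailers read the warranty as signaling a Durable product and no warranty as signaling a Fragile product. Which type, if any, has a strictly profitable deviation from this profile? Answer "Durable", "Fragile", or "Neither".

The warranty pays 18; no warranty pays 12.
Durable: assigned the warranty, nets 18 − 10 = 8; deviating to no warranty nets 12.
Fragile: assigned no warranty, nets 12; deviating to the warranty nets 18 − 19 = -1.
The Durable type gains 4 by deviating.

Durable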